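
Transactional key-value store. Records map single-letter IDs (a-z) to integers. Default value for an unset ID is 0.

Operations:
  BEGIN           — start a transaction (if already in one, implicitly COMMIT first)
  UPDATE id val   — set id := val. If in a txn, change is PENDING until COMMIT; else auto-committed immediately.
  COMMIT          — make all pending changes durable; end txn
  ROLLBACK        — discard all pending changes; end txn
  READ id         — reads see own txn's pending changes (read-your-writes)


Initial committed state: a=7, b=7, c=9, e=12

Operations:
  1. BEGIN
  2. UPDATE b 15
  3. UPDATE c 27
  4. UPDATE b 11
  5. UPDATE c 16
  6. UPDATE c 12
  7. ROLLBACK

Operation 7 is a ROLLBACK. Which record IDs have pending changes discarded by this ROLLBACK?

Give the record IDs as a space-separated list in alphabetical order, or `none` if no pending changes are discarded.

Initial committed: {a=7, b=7, c=9, e=12}
Op 1: BEGIN: in_txn=True, pending={}
Op 2: UPDATE b=15 (pending; pending now {b=15})
Op 3: UPDATE c=27 (pending; pending now {b=15, c=27})
Op 4: UPDATE b=11 (pending; pending now {b=11, c=27})
Op 5: UPDATE c=16 (pending; pending now {b=11, c=16})
Op 6: UPDATE c=12 (pending; pending now {b=11, c=12})
Op 7: ROLLBACK: discarded pending ['b', 'c']; in_txn=False
ROLLBACK at op 7 discards: ['b', 'c']

Answer: b c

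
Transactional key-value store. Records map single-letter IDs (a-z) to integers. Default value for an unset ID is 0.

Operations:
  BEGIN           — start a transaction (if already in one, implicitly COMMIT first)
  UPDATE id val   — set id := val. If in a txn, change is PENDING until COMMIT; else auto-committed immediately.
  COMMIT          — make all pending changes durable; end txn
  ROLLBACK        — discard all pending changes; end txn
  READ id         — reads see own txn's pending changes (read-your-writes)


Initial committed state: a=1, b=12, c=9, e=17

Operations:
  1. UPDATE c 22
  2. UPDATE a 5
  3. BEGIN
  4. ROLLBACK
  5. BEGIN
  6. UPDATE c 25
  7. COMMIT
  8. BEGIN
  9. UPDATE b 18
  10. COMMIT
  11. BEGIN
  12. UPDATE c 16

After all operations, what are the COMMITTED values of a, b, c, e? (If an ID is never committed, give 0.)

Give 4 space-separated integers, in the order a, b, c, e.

Answer: 5 18 25 17

Derivation:
Initial committed: {a=1, b=12, c=9, e=17}
Op 1: UPDATE c=22 (auto-commit; committed c=22)
Op 2: UPDATE a=5 (auto-commit; committed a=5)
Op 3: BEGIN: in_txn=True, pending={}
Op 4: ROLLBACK: discarded pending []; in_txn=False
Op 5: BEGIN: in_txn=True, pending={}
Op 6: UPDATE c=25 (pending; pending now {c=25})
Op 7: COMMIT: merged ['c'] into committed; committed now {a=5, b=12, c=25, e=17}
Op 8: BEGIN: in_txn=True, pending={}
Op 9: UPDATE b=18 (pending; pending now {b=18})
Op 10: COMMIT: merged ['b'] into committed; committed now {a=5, b=18, c=25, e=17}
Op 11: BEGIN: in_txn=True, pending={}
Op 12: UPDATE c=16 (pending; pending now {c=16})
Final committed: {a=5, b=18, c=25, e=17}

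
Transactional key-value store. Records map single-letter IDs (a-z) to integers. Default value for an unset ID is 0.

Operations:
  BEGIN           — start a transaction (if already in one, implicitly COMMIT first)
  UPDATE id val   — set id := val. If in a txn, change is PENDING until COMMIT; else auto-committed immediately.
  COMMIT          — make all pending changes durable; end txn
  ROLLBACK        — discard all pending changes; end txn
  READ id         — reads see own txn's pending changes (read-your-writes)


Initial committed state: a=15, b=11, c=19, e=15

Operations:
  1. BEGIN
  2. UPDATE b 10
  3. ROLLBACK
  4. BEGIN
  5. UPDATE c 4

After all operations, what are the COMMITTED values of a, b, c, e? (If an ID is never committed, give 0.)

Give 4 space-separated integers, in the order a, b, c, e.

Answer: 15 11 19 15

Derivation:
Initial committed: {a=15, b=11, c=19, e=15}
Op 1: BEGIN: in_txn=True, pending={}
Op 2: UPDATE b=10 (pending; pending now {b=10})
Op 3: ROLLBACK: discarded pending ['b']; in_txn=False
Op 4: BEGIN: in_txn=True, pending={}
Op 5: UPDATE c=4 (pending; pending now {c=4})
Final committed: {a=15, b=11, c=19, e=15}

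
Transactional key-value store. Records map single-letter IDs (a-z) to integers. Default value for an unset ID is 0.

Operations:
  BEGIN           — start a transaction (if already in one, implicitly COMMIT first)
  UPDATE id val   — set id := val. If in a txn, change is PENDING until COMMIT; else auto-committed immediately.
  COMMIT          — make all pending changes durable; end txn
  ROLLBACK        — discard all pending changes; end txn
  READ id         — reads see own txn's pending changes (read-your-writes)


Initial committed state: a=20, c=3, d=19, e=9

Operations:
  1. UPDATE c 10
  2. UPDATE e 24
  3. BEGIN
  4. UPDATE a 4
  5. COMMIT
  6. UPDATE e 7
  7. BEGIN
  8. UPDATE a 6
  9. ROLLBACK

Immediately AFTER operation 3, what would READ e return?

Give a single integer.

Answer: 24

Derivation:
Initial committed: {a=20, c=3, d=19, e=9}
Op 1: UPDATE c=10 (auto-commit; committed c=10)
Op 2: UPDATE e=24 (auto-commit; committed e=24)
Op 3: BEGIN: in_txn=True, pending={}
After op 3: visible(e) = 24 (pending={}, committed={a=20, c=10, d=19, e=24})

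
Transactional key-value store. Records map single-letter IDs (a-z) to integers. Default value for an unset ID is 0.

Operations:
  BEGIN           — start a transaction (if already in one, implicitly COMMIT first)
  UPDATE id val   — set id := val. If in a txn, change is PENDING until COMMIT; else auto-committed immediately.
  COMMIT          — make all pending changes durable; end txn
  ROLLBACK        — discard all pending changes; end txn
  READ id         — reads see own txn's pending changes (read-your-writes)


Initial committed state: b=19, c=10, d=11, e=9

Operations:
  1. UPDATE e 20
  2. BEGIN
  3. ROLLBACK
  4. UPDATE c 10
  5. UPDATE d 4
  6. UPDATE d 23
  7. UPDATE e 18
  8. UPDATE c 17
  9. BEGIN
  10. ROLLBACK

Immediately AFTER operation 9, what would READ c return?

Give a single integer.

Answer: 17

Derivation:
Initial committed: {b=19, c=10, d=11, e=9}
Op 1: UPDATE e=20 (auto-commit; committed e=20)
Op 2: BEGIN: in_txn=True, pending={}
Op 3: ROLLBACK: discarded pending []; in_txn=False
Op 4: UPDATE c=10 (auto-commit; committed c=10)
Op 5: UPDATE d=4 (auto-commit; committed d=4)
Op 6: UPDATE d=23 (auto-commit; committed d=23)
Op 7: UPDATE e=18 (auto-commit; committed e=18)
Op 8: UPDATE c=17 (auto-commit; committed c=17)
Op 9: BEGIN: in_txn=True, pending={}
After op 9: visible(c) = 17 (pending={}, committed={b=19, c=17, d=23, e=18})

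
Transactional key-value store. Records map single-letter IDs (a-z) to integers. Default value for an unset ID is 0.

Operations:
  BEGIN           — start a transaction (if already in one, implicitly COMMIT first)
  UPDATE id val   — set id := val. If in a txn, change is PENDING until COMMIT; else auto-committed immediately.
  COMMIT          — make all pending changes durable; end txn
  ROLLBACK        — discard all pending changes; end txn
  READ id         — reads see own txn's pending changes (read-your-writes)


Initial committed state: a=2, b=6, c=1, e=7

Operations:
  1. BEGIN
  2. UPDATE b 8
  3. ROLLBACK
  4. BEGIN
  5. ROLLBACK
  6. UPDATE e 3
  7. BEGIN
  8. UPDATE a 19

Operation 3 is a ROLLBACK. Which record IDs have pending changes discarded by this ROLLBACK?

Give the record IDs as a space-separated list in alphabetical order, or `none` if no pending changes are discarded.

Initial committed: {a=2, b=6, c=1, e=7}
Op 1: BEGIN: in_txn=True, pending={}
Op 2: UPDATE b=8 (pending; pending now {b=8})
Op 3: ROLLBACK: discarded pending ['b']; in_txn=False
Op 4: BEGIN: in_txn=True, pending={}
Op 5: ROLLBACK: discarded pending []; in_txn=False
Op 6: UPDATE e=3 (auto-commit; committed e=3)
Op 7: BEGIN: in_txn=True, pending={}
Op 8: UPDATE a=19 (pending; pending now {a=19})
ROLLBACK at op 3 discards: ['b']

Answer: b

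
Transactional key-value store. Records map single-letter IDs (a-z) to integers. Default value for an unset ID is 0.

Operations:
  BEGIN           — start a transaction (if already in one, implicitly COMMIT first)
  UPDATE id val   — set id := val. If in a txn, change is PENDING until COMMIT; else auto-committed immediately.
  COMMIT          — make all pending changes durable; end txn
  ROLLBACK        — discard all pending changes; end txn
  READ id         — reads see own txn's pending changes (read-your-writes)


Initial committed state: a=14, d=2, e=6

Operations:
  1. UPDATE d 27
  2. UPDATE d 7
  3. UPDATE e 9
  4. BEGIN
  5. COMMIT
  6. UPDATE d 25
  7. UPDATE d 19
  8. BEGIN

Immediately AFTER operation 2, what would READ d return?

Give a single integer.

Answer: 7

Derivation:
Initial committed: {a=14, d=2, e=6}
Op 1: UPDATE d=27 (auto-commit; committed d=27)
Op 2: UPDATE d=7 (auto-commit; committed d=7)
After op 2: visible(d) = 7 (pending={}, committed={a=14, d=7, e=6})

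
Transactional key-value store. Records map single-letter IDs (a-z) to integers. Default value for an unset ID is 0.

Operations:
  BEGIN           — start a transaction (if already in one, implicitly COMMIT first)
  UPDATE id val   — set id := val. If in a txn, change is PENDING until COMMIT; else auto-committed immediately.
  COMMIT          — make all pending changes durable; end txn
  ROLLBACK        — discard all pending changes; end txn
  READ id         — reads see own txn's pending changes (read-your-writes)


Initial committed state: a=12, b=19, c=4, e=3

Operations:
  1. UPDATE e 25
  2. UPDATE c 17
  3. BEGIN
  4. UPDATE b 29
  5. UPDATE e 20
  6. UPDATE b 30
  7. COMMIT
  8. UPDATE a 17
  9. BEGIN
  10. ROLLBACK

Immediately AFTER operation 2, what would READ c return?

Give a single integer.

Answer: 17

Derivation:
Initial committed: {a=12, b=19, c=4, e=3}
Op 1: UPDATE e=25 (auto-commit; committed e=25)
Op 2: UPDATE c=17 (auto-commit; committed c=17)
After op 2: visible(c) = 17 (pending={}, committed={a=12, b=19, c=17, e=25})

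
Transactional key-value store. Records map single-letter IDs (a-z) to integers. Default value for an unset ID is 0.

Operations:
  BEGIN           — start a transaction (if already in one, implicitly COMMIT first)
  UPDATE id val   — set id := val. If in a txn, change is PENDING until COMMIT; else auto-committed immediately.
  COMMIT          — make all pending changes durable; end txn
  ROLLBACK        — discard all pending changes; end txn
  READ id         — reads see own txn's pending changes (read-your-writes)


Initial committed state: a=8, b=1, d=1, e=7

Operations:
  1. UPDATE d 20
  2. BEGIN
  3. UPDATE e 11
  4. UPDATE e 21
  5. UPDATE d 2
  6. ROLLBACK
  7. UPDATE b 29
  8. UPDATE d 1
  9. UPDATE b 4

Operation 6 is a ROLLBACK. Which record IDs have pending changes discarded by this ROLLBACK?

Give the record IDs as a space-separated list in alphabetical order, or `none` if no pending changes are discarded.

Answer: d e

Derivation:
Initial committed: {a=8, b=1, d=1, e=7}
Op 1: UPDATE d=20 (auto-commit; committed d=20)
Op 2: BEGIN: in_txn=True, pending={}
Op 3: UPDATE e=11 (pending; pending now {e=11})
Op 4: UPDATE e=21 (pending; pending now {e=21})
Op 5: UPDATE d=2 (pending; pending now {d=2, e=21})
Op 6: ROLLBACK: discarded pending ['d', 'e']; in_txn=False
Op 7: UPDATE b=29 (auto-commit; committed b=29)
Op 8: UPDATE d=1 (auto-commit; committed d=1)
Op 9: UPDATE b=4 (auto-commit; committed b=4)
ROLLBACK at op 6 discards: ['d', 'e']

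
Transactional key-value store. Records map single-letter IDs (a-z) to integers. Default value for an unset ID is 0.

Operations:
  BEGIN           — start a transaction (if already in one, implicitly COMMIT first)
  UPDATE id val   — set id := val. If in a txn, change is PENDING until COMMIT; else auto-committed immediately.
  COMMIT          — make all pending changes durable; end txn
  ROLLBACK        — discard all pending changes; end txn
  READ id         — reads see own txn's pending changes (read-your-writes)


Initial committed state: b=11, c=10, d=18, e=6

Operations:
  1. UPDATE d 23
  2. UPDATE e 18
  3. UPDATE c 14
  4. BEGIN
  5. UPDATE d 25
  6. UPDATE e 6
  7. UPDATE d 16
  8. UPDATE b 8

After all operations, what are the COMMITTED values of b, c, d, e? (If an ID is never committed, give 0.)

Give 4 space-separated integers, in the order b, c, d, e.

Initial committed: {b=11, c=10, d=18, e=6}
Op 1: UPDATE d=23 (auto-commit; committed d=23)
Op 2: UPDATE e=18 (auto-commit; committed e=18)
Op 3: UPDATE c=14 (auto-commit; committed c=14)
Op 4: BEGIN: in_txn=True, pending={}
Op 5: UPDATE d=25 (pending; pending now {d=25})
Op 6: UPDATE e=6 (pending; pending now {d=25, e=6})
Op 7: UPDATE d=16 (pending; pending now {d=16, e=6})
Op 8: UPDATE b=8 (pending; pending now {b=8, d=16, e=6})
Final committed: {b=11, c=14, d=23, e=18}

Answer: 11 14 23 18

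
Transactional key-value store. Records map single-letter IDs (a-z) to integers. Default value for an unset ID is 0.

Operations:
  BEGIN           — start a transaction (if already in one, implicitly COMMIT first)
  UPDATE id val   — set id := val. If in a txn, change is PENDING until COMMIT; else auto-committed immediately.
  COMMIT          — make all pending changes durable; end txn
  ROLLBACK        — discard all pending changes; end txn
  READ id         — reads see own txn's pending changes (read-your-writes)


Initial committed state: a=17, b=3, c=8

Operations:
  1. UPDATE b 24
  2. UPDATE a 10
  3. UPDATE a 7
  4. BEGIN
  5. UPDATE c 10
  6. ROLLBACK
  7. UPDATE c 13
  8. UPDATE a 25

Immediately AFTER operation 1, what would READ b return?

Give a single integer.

Initial committed: {a=17, b=3, c=8}
Op 1: UPDATE b=24 (auto-commit; committed b=24)
After op 1: visible(b) = 24 (pending={}, committed={a=17, b=24, c=8})

Answer: 24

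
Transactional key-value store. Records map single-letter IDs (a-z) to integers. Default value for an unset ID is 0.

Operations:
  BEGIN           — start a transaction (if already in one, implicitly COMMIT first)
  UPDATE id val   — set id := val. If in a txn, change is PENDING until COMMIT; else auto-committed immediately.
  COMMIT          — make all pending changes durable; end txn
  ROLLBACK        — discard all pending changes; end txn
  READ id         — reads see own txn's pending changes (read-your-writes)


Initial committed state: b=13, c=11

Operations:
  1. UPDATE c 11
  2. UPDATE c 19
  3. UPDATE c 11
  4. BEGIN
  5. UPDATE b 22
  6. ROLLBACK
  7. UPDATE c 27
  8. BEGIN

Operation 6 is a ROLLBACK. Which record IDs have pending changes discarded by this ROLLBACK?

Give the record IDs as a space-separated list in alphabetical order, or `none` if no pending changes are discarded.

Initial committed: {b=13, c=11}
Op 1: UPDATE c=11 (auto-commit; committed c=11)
Op 2: UPDATE c=19 (auto-commit; committed c=19)
Op 3: UPDATE c=11 (auto-commit; committed c=11)
Op 4: BEGIN: in_txn=True, pending={}
Op 5: UPDATE b=22 (pending; pending now {b=22})
Op 6: ROLLBACK: discarded pending ['b']; in_txn=False
Op 7: UPDATE c=27 (auto-commit; committed c=27)
Op 8: BEGIN: in_txn=True, pending={}
ROLLBACK at op 6 discards: ['b']

Answer: b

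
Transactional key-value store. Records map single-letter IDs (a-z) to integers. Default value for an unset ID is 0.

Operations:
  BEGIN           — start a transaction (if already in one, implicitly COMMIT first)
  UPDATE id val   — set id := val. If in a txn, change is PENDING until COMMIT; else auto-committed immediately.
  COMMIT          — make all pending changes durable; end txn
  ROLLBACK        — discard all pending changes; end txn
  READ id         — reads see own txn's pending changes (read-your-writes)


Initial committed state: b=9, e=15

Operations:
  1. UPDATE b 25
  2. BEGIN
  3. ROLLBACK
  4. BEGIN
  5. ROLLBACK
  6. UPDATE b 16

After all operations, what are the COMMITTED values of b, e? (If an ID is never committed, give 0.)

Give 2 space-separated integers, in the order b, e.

Answer: 16 15

Derivation:
Initial committed: {b=9, e=15}
Op 1: UPDATE b=25 (auto-commit; committed b=25)
Op 2: BEGIN: in_txn=True, pending={}
Op 3: ROLLBACK: discarded pending []; in_txn=False
Op 4: BEGIN: in_txn=True, pending={}
Op 5: ROLLBACK: discarded pending []; in_txn=False
Op 6: UPDATE b=16 (auto-commit; committed b=16)
Final committed: {b=16, e=15}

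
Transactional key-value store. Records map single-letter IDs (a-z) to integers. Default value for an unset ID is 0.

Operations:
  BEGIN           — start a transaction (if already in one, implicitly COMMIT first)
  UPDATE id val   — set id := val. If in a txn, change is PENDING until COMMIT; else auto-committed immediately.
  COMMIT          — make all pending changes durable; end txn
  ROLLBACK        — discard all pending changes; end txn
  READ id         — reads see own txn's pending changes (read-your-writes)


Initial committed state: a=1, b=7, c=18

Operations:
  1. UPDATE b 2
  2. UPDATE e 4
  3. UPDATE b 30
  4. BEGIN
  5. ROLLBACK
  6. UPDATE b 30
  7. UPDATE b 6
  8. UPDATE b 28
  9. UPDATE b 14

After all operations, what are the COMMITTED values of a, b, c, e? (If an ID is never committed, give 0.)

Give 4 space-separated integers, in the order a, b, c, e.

Answer: 1 14 18 4

Derivation:
Initial committed: {a=1, b=7, c=18}
Op 1: UPDATE b=2 (auto-commit; committed b=2)
Op 2: UPDATE e=4 (auto-commit; committed e=4)
Op 3: UPDATE b=30 (auto-commit; committed b=30)
Op 4: BEGIN: in_txn=True, pending={}
Op 5: ROLLBACK: discarded pending []; in_txn=False
Op 6: UPDATE b=30 (auto-commit; committed b=30)
Op 7: UPDATE b=6 (auto-commit; committed b=6)
Op 8: UPDATE b=28 (auto-commit; committed b=28)
Op 9: UPDATE b=14 (auto-commit; committed b=14)
Final committed: {a=1, b=14, c=18, e=4}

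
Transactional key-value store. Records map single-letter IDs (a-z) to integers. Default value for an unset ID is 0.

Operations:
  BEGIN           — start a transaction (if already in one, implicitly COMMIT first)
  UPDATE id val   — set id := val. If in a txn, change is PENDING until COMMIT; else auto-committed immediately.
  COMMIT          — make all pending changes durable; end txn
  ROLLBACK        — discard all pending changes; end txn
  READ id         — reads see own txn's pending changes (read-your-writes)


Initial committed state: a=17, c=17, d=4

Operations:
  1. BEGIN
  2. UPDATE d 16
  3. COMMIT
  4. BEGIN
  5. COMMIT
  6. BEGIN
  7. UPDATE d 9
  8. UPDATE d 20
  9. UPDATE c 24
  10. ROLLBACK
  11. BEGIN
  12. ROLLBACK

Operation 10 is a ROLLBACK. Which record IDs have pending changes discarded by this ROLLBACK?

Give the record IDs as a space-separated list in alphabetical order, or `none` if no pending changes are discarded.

Answer: c d

Derivation:
Initial committed: {a=17, c=17, d=4}
Op 1: BEGIN: in_txn=True, pending={}
Op 2: UPDATE d=16 (pending; pending now {d=16})
Op 3: COMMIT: merged ['d'] into committed; committed now {a=17, c=17, d=16}
Op 4: BEGIN: in_txn=True, pending={}
Op 5: COMMIT: merged [] into committed; committed now {a=17, c=17, d=16}
Op 6: BEGIN: in_txn=True, pending={}
Op 7: UPDATE d=9 (pending; pending now {d=9})
Op 8: UPDATE d=20 (pending; pending now {d=20})
Op 9: UPDATE c=24 (pending; pending now {c=24, d=20})
Op 10: ROLLBACK: discarded pending ['c', 'd']; in_txn=False
Op 11: BEGIN: in_txn=True, pending={}
Op 12: ROLLBACK: discarded pending []; in_txn=False
ROLLBACK at op 10 discards: ['c', 'd']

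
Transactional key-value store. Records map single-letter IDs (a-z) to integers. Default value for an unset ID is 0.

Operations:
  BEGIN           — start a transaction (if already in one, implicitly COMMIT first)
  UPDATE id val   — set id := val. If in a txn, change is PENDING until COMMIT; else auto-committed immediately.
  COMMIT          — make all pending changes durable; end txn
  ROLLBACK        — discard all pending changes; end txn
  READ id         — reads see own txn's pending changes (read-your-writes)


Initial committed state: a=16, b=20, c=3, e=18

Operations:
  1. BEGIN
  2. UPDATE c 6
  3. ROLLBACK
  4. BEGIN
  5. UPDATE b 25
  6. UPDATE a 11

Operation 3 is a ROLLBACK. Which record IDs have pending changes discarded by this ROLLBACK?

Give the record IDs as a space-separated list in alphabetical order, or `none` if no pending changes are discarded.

Initial committed: {a=16, b=20, c=3, e=18}
Op 1: BEGIN: in_txn=True, pending={}
Op 2: UPDATE c=6 (pending; pending now {c=6})
Op 3: ROLLBACK: discarded pending ['c']; in_txn=False
Op 4: BEGIN: in_txn=True, pending={}
Op 5: UPDATE b=25 (pending; pending now {b=25})
Op 6: UPDATE a=11 (pending; pending now {a=11, b=25})
ROLLBACK at op 3 discards: ['c']

Answer: c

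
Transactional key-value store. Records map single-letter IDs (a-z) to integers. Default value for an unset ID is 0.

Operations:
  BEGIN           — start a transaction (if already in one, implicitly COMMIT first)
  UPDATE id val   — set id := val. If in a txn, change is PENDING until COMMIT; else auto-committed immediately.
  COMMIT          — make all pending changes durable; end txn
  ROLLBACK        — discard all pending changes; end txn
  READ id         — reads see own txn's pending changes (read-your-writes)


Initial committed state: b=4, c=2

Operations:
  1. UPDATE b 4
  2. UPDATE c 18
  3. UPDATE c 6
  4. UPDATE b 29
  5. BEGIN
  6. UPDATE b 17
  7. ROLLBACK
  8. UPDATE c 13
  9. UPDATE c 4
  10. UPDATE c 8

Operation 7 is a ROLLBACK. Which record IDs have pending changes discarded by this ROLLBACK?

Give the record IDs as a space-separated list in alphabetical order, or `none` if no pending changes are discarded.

Initial committed: {b=4, c=2}
Op 1: UPDATE b=4 (auto-commit; committed b=4)
Op 2: UPDATE c=18 (auto-commit; committed c=18)
Op 3: UPDATE c=6 (auto-commit; committed c=6)
Op 4: UPDATE b=29 (auto-commit; committed b=29)
Op 5: BEGIN: in_txn=True, pending={}
Op 6: UPDATE b=17 (pending; pending now {b=17})
Op 7: ROLLBACK: discarded pending ['b']; in_txn=False
Op 8: UPDATE c=13 (auto-commit; committed c=13)
Op 9: UPDATE c=4 (auto-commit; committed c=4)
Op 10: UPDATE c=8 (auto-commit; committed c=8)
ROLLBACK at op 7 discards: ['b']

Answer: b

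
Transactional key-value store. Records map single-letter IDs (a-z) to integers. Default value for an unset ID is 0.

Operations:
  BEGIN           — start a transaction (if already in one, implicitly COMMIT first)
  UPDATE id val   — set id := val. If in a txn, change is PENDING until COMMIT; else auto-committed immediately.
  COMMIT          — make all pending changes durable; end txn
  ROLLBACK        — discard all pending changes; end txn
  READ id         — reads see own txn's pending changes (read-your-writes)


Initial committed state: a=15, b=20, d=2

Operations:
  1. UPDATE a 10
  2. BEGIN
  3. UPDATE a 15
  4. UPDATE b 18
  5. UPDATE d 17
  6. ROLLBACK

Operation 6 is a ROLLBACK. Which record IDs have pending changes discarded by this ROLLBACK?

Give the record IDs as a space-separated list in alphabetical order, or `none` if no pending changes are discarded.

Initial committed: {a=15, b=20, d=2}
Op 1: UPDATE a=10 (auto-commit; committed a=10)
Op 2: BEGIN: in_txn=True, pending={}
Op 3: UPDATE a=15 (pending; pending now {a=15})
Op 4: UPDATE b=18 (pending; pending now {a=15, b=18})
Op 5: UPDATE d=17 (pending; pending now {a=15, b=18, d=17})
Op 6: ROLLBACK: discarded pending ['a', 'b', 'd']; in_txn=False
ROLLBACK at op 6 discards: ['a', 'b', 'd']

Answer: a b d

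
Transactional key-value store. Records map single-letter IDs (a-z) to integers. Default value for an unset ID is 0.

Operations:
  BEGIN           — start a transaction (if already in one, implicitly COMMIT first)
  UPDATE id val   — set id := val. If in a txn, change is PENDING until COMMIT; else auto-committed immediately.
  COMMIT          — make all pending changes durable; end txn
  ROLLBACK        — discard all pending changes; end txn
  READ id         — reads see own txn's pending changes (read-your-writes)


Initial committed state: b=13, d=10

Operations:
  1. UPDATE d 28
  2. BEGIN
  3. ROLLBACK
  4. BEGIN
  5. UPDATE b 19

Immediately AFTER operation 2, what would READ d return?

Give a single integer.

Initial committed: {b=13, d=10}
Op 1: UPDATE d=28 (auto-commit; committed d=28)
Op 2: BEGIN: in_txn=True, pending={}
After op 2: visible(d) = 28 (pending={}, committed={b=13, d=28})

Answer: 28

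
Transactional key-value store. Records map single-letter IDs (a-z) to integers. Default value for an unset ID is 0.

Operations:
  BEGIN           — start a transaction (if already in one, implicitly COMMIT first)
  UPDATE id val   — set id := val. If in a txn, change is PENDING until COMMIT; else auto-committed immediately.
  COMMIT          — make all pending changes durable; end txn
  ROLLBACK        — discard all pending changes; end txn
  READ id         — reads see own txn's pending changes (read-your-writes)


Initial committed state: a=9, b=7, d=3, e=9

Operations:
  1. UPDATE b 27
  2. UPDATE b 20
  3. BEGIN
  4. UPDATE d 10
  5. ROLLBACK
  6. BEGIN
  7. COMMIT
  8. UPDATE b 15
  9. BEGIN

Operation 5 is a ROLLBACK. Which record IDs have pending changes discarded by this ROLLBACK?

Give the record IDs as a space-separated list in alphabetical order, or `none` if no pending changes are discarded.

Initial committed: {a=9, b=7, d=3, e=9}
Op 1: UPDATE b=27 (auto-commit; committed b=27)
Op 2: UPDATE b=20 (auto-commit; committed b=20)
Op 3: BEGIN: in_txn=True, pending={}
Op 4: UPDATE d=10 (pending; pending now {d=10})
Op 5: ROLLBACK: discarded pending ['d']; in_txn=False
Op 6: BEGIN: in_txn=True, pending={}
Op 7: COMMIT: merged [] into committed; committed now {a=9, b=20, d=3, e=9}
Op 8: UPDATE b=15 (auto-commit; committed b=15)
Op 9: BEGIN: in_txn=True, pending={}
ROLLBACK at op 5 discards: ['d']

Answer: d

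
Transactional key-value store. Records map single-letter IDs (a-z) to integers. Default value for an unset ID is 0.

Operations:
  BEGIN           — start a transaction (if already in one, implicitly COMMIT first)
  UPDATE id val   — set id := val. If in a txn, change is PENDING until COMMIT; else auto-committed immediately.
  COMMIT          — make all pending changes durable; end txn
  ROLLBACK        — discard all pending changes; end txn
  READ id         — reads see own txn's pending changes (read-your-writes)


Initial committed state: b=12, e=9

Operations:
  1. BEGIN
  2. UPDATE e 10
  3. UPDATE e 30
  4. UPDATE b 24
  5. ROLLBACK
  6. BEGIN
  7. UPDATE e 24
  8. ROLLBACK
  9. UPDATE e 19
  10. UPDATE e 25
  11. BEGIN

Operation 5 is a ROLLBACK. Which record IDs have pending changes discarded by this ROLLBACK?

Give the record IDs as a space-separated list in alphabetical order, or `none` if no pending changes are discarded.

Initial committed: {b=12, e=9}
Op 1: BEGIN: in_txn=True, pending={}
Op 2: UPDATE e=10 (pending; pending now {e=10})
Op 3: UPDATE e=30 (pending; pending now {e=30})
Op 4: UPDATE b=24 (pending; pending now {b=24, e=30})
Op 5: ROLLBACK: discarded pending ['b', 'e']; in_txn=False
Op 6: BEGIN: in_txn=True, pending={}
Op 7: UPDATE e=24 (pending; pending now {e=24})
Op 8: ROLLBACK: discarded pending ['e']; in_txn=False
Op 9: UPDATE e=19 (auto-commit; committed e=19)
Op 10: UPDATE e=25 (auto-commit; committed e=25)
Op 11: BEGIN: in_txn=True, pending={}
ROLLBACK at op 5 discards: ['b', 'e']

Answer: b e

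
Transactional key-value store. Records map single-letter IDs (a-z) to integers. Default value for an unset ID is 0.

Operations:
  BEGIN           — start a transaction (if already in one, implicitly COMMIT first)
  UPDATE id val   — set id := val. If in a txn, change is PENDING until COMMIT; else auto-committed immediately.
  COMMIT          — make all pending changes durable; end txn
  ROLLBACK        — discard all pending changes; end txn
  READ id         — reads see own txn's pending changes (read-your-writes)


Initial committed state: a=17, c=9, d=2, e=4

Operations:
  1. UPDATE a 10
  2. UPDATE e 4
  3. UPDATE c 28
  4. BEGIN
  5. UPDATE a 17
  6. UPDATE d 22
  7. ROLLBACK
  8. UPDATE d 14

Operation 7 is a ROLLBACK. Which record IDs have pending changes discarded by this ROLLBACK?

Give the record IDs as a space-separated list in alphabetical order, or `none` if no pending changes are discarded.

Initial committed: {a=17, c=9, d=2, e=4}
Op 1: UPDATE a=10 (auto-commit; committed a=10)
Op 2: UPDATE e=4 (auto-commit; committed e=4)
Op 3: UPDATE c=28 (auto-commit; committed c=28)
Op 4: BEGIN: in_txn=True, pending={}
Op 5: UPDATE a=17 (pending; pending now {a=17})
Op 6: UPDATE d=22 (pending; pending now {a=17, d=22})
Op 7: ROLLBACK: discarded pending ['a', 'd']; in_txn=False
Op 8: UPDATE d=14 (auto-commit; committed d=14)
ROLLBACK at op 7 discards: ['a', 'd']

Answer: a d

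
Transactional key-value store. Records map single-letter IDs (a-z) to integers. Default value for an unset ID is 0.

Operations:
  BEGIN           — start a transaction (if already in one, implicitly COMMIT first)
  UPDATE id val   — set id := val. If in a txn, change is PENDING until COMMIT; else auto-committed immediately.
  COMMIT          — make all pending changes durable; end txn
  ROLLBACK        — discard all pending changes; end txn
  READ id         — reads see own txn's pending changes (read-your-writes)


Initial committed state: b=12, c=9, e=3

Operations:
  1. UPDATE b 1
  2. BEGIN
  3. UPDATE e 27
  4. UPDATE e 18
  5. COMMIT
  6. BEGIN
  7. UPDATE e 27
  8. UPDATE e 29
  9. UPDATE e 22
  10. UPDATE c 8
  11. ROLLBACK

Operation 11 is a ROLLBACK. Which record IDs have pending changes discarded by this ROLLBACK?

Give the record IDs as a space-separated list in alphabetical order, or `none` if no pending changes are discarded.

Initial committed: {b=12, c=9, e=3}
Op 1: UPDATE b=1 (auto-commit; committed b=1)
Op 2: BEGIN: in_txn=True, pending={}
Op 3: UPDATE e=27 (pending; pending now {e=27})
Op 4: UPDATE e=18 (pending; pending now {e=18})
Op 5: COMMIT: merged ['e'] into committed; committed now {b=1, c=9, e=18}
Op 6: BEGIN: in_txn=True, pending={}
Op 7: UPDATE e=27 (pending; pending now {e=27})
Op 8: UPDATE e=29 (pending; pending now {e=29})
Op 9: UPDATE e=22 (pending; pending now {e=22})
Op 10: UPDATE c=8 (pending; pending now {c=8, e=22})
Op 11: ROLLBACK: discarded pending ['c', 'e']; in_txn=False
ROLLBACK at op 11 discards: ['c', 'e']

Answer: c e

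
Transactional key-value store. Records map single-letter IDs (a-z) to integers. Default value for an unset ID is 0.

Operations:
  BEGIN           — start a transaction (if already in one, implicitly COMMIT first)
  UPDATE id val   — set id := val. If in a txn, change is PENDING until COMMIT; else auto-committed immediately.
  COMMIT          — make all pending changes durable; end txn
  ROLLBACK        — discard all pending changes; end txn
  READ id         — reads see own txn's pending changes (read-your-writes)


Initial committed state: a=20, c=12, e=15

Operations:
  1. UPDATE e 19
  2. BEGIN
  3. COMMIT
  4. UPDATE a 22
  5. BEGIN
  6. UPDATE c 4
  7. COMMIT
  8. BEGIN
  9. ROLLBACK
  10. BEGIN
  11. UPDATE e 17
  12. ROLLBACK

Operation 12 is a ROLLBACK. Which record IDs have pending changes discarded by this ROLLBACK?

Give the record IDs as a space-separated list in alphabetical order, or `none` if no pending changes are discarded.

Answer: e

Derivation:
Initial committed: {a=20, c=12, e=15}
Op 1: UPDATE e=19 (auto-commit; committed e=19)
Op 2: BEGIN: in_txn=True, pending={}
Op 3: COMMIT: merged [] into committed; committed now {a=20, c=12, e=19}
Op 4: UPDATE a=22 (auto-commit; committed a=22)
Op 5: BEGIN: in_txn=True, pending={}
Op 6: UPDATE c=4 (pending; pending now {c=4})
Op 7: COMMIT: merged ['c'] into committed; committed now {a=22, c=4, e=19}
Op 8: BEGIN: in_txn=True, pending={}
Op 9: ROLLBACK: discarded pending []; in_txn=False
Op 10: BEGIN: in_txn=True, pending={}
Op 11: UPDATE e=17 (pending; pending now {e=17})
Op 12: ROLLBACK: discarded pending ['e']; in_txn=False
ROLLBACK at op 12 discards: ['e']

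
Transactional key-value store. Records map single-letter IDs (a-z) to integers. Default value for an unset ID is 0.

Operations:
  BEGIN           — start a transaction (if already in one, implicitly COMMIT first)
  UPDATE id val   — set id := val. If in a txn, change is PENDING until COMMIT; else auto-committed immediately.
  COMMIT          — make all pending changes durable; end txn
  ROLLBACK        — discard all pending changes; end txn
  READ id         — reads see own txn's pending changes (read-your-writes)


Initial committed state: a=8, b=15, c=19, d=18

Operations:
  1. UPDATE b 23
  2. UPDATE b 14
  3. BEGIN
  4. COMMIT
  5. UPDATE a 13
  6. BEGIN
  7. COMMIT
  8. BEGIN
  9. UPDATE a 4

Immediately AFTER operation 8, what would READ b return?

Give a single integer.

Initial committed: {a=8, b=15, c=19, d=18}
Op 1: UPDATE b=23 (auto-commit; committed b=23)
Op 2: UPDATE b=14 (auto-commit; committed b=14)
Op 3: BEGIN: in_txn=True, pending={}
Op 4: COMMIT: merged [] into committed; committed now {a=8, b=14, c=19, d=18}
Op 5: UPDATE a=13 (auto-commit; committed a=13)
Op 6: BEGIN: in_txn=True, pending={}
Op 7: COMMIT: merged [] into committed; committed now {a=13, b=14, c=19, d=18}
Op 8: BEGIN: in_txn=True, pending={}
After op 8: visible(b) = 14 (pending={}, committed={a=13, b=14, c=19, d=18})

Answer: 14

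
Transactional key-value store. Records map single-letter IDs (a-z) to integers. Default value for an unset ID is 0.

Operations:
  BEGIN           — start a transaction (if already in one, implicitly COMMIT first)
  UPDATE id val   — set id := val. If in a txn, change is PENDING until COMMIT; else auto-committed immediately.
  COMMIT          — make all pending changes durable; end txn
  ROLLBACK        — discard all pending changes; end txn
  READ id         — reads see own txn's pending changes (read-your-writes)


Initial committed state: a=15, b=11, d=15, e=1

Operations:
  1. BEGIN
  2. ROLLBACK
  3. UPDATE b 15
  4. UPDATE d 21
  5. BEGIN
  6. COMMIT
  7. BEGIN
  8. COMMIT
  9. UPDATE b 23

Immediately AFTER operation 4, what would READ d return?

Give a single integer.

Answer: 21

Derivation:
Initial committed: {a=15, b=11, d=15, e=1}
Op 1: BEGIN: in_txn=True, pending={}
Op 2: ROLLBACK: discarded pending []; in_txn=False
Op 3: UPDATE b=15 (auto-commit; committed b=15)
Op 4: UPDATE d=21 (auto-commit; committed d=21)
After op 4: visible(d) = 21 (pending={}, committed={a=15, b=15, d=21, e=1})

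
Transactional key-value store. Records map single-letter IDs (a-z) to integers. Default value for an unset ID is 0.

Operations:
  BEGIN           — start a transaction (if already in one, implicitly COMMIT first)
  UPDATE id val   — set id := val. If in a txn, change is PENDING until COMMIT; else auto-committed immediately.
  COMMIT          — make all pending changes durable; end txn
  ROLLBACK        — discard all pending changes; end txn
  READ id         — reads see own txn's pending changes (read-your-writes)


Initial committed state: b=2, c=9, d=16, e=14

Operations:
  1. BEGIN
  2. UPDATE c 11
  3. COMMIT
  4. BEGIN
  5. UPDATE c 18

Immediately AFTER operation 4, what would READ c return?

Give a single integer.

Initial committed: {b=2, c=9, d=16, e=14}
Op 1: BEGIN: in_txn=True, pending={}
Op 2: UPDATE c=11 (pending; pending now {c=11})
Op 3: COMMIT: merged ['c'] into committed; committed now {b=2, c=11, d=16, e=14}
Op 4: BEGIN: in_txn=True, pending={}
After op 4: visible(c) = 11 (pending={}, committed={b=2, c=11, d=16, e=14})

Answer: 11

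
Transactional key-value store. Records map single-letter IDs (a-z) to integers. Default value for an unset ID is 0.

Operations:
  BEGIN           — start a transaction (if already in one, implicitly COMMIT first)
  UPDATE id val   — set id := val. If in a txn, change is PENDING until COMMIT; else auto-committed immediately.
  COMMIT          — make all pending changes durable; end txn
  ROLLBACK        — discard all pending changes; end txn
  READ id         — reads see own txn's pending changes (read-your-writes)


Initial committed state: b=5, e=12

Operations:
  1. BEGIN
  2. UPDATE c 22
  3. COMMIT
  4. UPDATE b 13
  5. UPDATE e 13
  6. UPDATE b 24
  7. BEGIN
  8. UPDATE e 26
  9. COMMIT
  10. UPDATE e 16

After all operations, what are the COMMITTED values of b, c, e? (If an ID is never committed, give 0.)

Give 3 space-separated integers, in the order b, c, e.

Answer: 24 22 16

Derivation:
Initial committed: {b=5, e=12}
Op 1: BEGIN: in_txn=True, pending={}
Op 2: UPDATE c=22 (pending; pending now {c=22})
Op 3: COMMIT: merged ['c'] into committed; committed now {b=5, c=22, e=12}
Op 4: UPDATE b=13 (auto-commit; committed b=13)
Op 5: UPDATE e=13 (auto-commit; committed e=13)
Op 6: UPDATE b=24 (auto-commit; committed b=24)
Op 7: BEGIN: in_txn=True, pending={}
Op 8: UPDATE e=26 (pending; pending now {e=26})
Op 9: COMMIT: merged ['e'] into committed; committed now {b=24, c=22, e=26}
Op 10: UPDATE e=16 (auto-commit; committed e=16)
Final committed: {b=24, c=22, e=16}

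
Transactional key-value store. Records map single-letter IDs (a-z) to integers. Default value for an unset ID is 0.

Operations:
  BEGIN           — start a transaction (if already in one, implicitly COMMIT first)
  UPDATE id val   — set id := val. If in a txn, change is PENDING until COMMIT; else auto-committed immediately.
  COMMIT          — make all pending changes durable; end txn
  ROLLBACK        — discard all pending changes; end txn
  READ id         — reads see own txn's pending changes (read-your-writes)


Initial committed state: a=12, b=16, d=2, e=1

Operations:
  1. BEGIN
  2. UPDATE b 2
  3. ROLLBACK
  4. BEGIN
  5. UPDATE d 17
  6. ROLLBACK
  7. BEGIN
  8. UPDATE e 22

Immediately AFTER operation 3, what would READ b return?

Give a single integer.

Answer: 16

Derivation:
Initial committed: {a=12, b=16, d=2, e=1}
Op 1: BEGIN: in_txn=True, pending={}
Op 2: UPDATE b=2 (pending; pending now {b=2})
Op 3: ROLLBACK: discarded pending ['b']; in_txn=False
After op 3: visible(b) = 16 (pending={}, committed={a=12, b=16, d=2, e=1})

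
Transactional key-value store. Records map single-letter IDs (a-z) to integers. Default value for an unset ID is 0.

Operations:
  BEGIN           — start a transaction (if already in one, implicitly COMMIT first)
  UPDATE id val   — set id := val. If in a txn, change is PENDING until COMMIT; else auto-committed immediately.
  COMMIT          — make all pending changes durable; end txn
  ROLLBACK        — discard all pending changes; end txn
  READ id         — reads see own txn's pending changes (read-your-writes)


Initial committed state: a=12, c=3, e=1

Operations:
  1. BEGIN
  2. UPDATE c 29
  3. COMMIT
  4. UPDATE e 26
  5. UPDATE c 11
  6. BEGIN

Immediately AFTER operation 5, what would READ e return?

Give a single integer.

Answer: 26

Derivation:
Initial committed: {a=12, c=3, e=1}
Op 1: BEGIN: in_txn=True, pending={}
Op 2: UPDATE c=29 (pending; pending now {c=29})
Op 3: COMMIT: merged ['c'] into committed; committed now {a=12, c=29, e=1}
Op 4: UPDATE e=26 (auto-commit; committed e=26)
Op 5: UPDATE c=11 (auto-commit; committed c=11)
After op 5: visible(e) = 26 (pending={}, committed={a=12, c=11, e=26})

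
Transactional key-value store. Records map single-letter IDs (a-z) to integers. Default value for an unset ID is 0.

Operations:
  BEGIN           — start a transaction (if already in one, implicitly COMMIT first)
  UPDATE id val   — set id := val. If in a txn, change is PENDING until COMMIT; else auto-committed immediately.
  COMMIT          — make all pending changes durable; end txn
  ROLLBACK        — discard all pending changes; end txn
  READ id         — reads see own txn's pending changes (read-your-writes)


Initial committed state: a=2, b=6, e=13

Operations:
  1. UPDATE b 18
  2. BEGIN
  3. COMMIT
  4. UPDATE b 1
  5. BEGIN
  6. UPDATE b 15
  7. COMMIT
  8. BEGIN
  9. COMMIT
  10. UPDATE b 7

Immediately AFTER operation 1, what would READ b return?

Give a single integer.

Answer: 18

Derivation:
Initial committed: {a=2, b=6, e=13}
Op 1: UPDATE b=18 (auto-commit; committed b=18)
After op 1: visible(b) = 18 (pending={}, committed={a=2, b=18, e=13})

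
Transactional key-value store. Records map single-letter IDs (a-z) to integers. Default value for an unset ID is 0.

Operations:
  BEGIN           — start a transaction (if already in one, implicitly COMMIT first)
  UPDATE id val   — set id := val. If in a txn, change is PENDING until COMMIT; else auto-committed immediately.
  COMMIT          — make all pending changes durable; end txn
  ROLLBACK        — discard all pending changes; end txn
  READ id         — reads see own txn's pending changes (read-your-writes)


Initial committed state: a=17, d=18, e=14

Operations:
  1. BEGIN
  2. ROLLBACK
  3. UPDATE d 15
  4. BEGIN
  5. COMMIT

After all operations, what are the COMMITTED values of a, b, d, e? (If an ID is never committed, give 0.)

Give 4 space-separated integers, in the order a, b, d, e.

Initial committed: {a=17, d=18, e=14}
Op 1: BEGIN: in_txn=True, pending={}
Op 2: ROLLBACK: discarded pending []; in_txn=False
Op 3: UPDATE d=15 (auto-commit; committed d=15)
Op 4: BEGIN: in_txn=True, pending={}
Op 5: COMMIT: merged [] into committed; committed now {a=17, d=15, e=14}
Final committed: {a=17, d=15, e=14}

Answer: 17 0 15 14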